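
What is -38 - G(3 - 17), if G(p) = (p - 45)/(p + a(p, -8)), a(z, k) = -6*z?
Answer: -2601/70 ≈ -37.157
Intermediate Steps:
G(p) = -(-45 + p)/(5*p) (G(p) = (p - 45)/(p - 6*p) = (-45 + p)/((-5*p)) = (-45 + p)*(-1/(5*p)) = -(-45 + p)/(5*p))
-38 - G(3 - 17) = -38 - (45 - (3 - 17))/(5*(3 - 17)) = -38 - (45 - 1*(-14))/(5*(-14)) = -38 - (-1)*(45 + 14)/(5*14) = -38 - (-1)*59/(5*14) = -38 - 1*(-59/70) = -38 + 59/70 = -2601/70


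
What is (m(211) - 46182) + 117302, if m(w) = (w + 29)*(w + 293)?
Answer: 192080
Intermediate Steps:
m(w) = (29 + w)*(293 + w)
(m(211) - 46182) + 117302 = ((8497 + 211² + 322*211) - 46182) + 117302 = ((8497 + 44521 + 67942) - 46182) + 117302 = (120960 - 46182) + 117302 = 74778 + 117302 = 192080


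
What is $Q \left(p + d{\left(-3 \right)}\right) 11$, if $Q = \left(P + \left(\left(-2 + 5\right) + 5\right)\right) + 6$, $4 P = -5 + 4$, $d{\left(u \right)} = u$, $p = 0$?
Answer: $- \frac{1815}{4} \approx -453.75$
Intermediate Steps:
$P = - \frac{1}{4}$ ($P = \frac{-5 + 4}{4} = \frac{1}{4} \left(-1\right) = - \frac{1}{4} \approx -0.25$)
$Q = \frac{55}{4}$ ($Q = \left(- \frac{1}{4} + \left(\left(-2 + 5\right) + 5\right)\right) + 6 = \left(- \frac{1}{4} + \left(3 + 5\right)\right) + 6 = \left(- \frac{1}{4} + 8\right) + 6 = \frac{31}{4} + 6 = \frac{55}{4} \approx 13.75$)
$Q \left(p + d{\left(-3 \right)}\right) 11 = \frac{55 \left(0 - 3\right)}{4} \cdot 11 = \frac{55}{4} \left(-3\right) 11 = \left(- \frac{165}{4}\right) 11 = - \frac{1815}{4}$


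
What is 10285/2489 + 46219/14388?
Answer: 263019671/35811732 ≈ 7.3445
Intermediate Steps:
10285/2489 + 46219/14388 = 263019671/35811732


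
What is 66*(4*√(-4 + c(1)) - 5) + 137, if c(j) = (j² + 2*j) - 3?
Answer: -193 + 528*I ≈ -193.0 + 528.0*I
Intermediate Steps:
c(j) = -3 + j² + 2*j
66*(4*√(-4 + c(1)) - 5) + 137 = 66*(4*√(-4 + (-3 + 1² + 2*1)) - 5) + 137 = 66*(4*√(-4 + (-3 + 1 + 2)) - 5) + 137 = 66*(4*√(-4 + 0) - 5) + 137 = 66*(4*√(-4) - 5) + 137 = 66*(4*(2*I) - 5) + 137 = 66*(8*I - 5) + 137 = 66*(-5 + 8*I) + 137 = (-330 + 528*I) + 137 = -193 + 528*I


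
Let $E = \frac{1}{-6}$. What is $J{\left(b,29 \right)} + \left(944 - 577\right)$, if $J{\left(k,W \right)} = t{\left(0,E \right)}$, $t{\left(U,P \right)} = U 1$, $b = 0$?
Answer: $367$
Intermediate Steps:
$E = - \frac{1}{6} \approx -0.16667$
$t{\left(U,P \right)} = U$
$J{\left(k,W \right)} = 0$
$J{\left(b,29 \right)} + \left(944 - 577\right) = 0 + \left(944 - 577\right) = 0 + 367 = 367$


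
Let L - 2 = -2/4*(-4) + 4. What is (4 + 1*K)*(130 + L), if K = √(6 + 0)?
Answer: 552 + 138*√6 ≈ 890.03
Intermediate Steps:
L = 8 (L = 2 + (-2/4*(-4) + 4) = 2 + (-2*¼*(-4) + 4) = 2 + (-½*(-4) + 4) = 2 + (2 + 4) = 2 + 6 = 8)
K = √6 ≈ 2.4495
(4 + 1*K)*(130 + L) = (4 + 1*√6)*(130 + 8) = (4 + √6)*138 = 552 + 138*√6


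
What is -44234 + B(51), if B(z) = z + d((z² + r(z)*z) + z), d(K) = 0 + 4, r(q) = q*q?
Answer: -44179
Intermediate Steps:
r(q) = q²
d(K) = 4
B(z) = 4 + z (B(z) = z + 4 = 4 + z)
-44234 + B(51) = -44234 + (4 + 51) = -44234 + 55 = -44179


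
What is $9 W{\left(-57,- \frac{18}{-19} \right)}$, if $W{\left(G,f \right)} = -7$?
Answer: $-63$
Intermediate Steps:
$9 W{\left(-57,- \frac{18}{-19} \right)} = 9 \left(-7\right) = -63$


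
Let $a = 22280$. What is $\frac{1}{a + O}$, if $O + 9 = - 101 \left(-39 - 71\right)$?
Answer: $\frac{1}{33381} \approx 2.9957 \cdot 10^{-5}$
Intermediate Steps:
$O = 11101$ ($O = -9 - 101 \left(-39 - 71\right) = -9 - -11110 = -9 + 11110 = 11101$)
$\frac{1}{a + O} = \frac{1}{22280 + 11101} = \frac{1}{33381}$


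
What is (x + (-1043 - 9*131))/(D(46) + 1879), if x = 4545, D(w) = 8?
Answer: 2323/1887 ≈ 1.2311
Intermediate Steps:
(x + (-1043 - 9*131))/(D(46) + 1879) = (4545 + (-1043 - 9*131))/(8 + 1879) = (4545 + (-1043 - 1*1179))/1887 = (4545 + (-1043 - 1179))*(1/1887) = (4545 - 2222)*(1/1887) = 2323*(1/1887) = 2323/1887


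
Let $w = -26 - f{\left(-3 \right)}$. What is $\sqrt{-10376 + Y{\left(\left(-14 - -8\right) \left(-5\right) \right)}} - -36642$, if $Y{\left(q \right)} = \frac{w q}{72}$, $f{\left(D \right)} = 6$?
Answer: $36642 + \frac{8 i \sqrt{1461}}{3} \approx 36642.0 + 101.93 i$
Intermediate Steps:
$w = -32$ ($w = -26 - 6 = -32$)
$Y{\left(q \right)} = - \frac{4 q}{9}$ ($Y{\left(q \right)} = \frac{\left(-32\right) q}{72} = - 32 q \frac{1}{72} = - \frac{4 q}{9}$)
$\sqrt{-10376 + Y{\left(\left(-14 - -8\right) \left(-5\right) \right)}} - -36642 = \sqrt{-10376 - \frac{4 \left(-14 - -8\right) \left(-5\right)}{9}} - -36642 = \sqrt{-10376 - \frac{4 \left(-14 + 8\right) \left(-5\right)}{9}} + 36642 = \sqrt{-10376 - \frac{4 \left(\left(-6\right) \left(-5\right)\right)}{9}} + 36642 = \sqrt{-10376 - \frac{40}{3}} + 36642 = \sqrt{- \frac{31168}{3}} + 36642 = \frac{8 i \sqrt{1461}}{3} + 36642 = 36642 + \frac{8 i \sqrt{1461}}{3}$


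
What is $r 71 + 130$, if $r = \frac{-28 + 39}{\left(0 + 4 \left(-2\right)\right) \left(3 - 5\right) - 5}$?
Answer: $201$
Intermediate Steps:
$r = 1$ ($r = \frac{11}{\left(0 - 8\right) \left(-2\right) - 5} = \frac{11}{\left(-8\right) \left(-2\right) - 5} = \frac{11}{16 - 5} = \frac{11}{11} = 11 \cdot \frac{1}{11} = 1$)
$r 71 + 130 = 1 \cdot 71 + 130 = 71 + 130 = 201$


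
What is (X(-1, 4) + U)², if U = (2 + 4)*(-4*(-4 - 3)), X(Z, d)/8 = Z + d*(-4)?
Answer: 1024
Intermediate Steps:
X(Z, d) = -32*d + 8*Z (X(Z, d) = 8*(Z + d*(-4)) = 8*(Z - 4*d) = -32*d + 8*Z)
U = 168 (U = 6*(-4*(-7)) = 6*28 = 168)
(X(-1, 4) + U)² = ((-32*4 + 8*(-1)) + 168)² = ((-128 - 8) + 168)² = (-136 + 168)² = 32² = 1024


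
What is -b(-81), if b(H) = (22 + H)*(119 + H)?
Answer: 2242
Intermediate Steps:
-b(-81) = -(2618 + (-81)² + 141*(-81)) = -(2618 + 6561 - 11421) = -1*(-2242) = 2242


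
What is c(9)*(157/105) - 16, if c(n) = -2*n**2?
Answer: -9038/35 ≈ -258.23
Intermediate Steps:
c(9)*(157/105) - 16 = (-2*9**2)*(157/105) - 16 = (-2*81)*(157*(1/105)) - 16 = -162*157/105 - 16 = -8478/35 - 16 = -9038/35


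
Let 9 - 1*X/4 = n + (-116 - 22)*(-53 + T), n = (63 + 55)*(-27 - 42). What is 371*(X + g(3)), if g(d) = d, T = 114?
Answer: 24589509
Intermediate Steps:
n = -8142 (n = 118*(-69) = -8142)
X = 66276 (X = 36 - 4*(-8142 + (-116 - 22)*(-53 + 114)) = 36 - 4*(-8142 - 138*61) = 36 - 4*(-8142 - 8418) = 36 - 4*(-16560) = 36 + 66240 = 66276)
371*(X + g(3)) = 371*(66276 + 3) = 371*66279 = 24589509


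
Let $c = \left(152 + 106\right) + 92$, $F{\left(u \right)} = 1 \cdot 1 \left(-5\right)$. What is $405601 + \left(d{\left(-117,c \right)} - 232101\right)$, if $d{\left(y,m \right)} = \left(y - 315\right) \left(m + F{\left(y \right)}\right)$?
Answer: $24460$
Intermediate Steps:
$F{\left(u \right)} = -5$ ($F{\left(u \right)} = 1 \left(-5\right) = -5$)
$c = 350$ ($c = 258 + 92 = 350$)
$d{\left(y,m \right)} = \left(-315 + y\right) \left(-5 + m\right)$ ($d{\left(y,m \right)} = \left(y - 315\right) \left(m - 5\right) = \left(-315 + y\right) \left(-5 + m\right)$)
$405601 + \left(d{\left(-117,c \right)} - 232101\right) = 405601 + \left(\left(1575 - 110250 - -585 + 350 \left(-117\right)\right) - 232101\right) = 405601 + \left(\left(1575 - 110250 + 585 - 40950\right) - 232101\right) = 405601 - 381141 = 24460$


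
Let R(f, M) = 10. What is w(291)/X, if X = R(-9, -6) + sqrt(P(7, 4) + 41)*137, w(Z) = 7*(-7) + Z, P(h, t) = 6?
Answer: -2420/882043 + 33154*sqrt(47)/882043 ≈ 0.25494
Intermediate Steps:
w(Z) = -49 + Z
X = 10 + 137*sqrt(47) (X = 10 + sqrt(6 + 41)*137 = 10 + sqrt(47)*137 = 10 + 137*sqrt(47) ≈ 949.22)
w(291)/X = (-49 + 291)/(10 + 137*sqrt(47)) = 242/(10 + 137*sqrt(47))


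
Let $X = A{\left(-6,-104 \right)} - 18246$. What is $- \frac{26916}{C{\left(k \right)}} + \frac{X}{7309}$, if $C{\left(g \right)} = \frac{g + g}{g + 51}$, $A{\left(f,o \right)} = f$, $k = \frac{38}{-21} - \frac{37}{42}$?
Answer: $\frac{199579552662}{825917} \approx 2.4165 \cdot 10^{5}$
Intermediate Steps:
$k = - \frac{113}{42}$ ($k = 38 \left(- \frac{1}{21}\right) - \frac{37}{42} = - \frac{38}{21} - \frac{37}{42} = - \frac{113}{42} \approx -2.6905$)
$C{\left(g \right)} = \frac{2 g}{51 + g}$
$X = -18252$ ($X = -6 - 18246 = -18252$)
$- \frac{26916}{C{\left(k \right)}} + \frac{X}{7309} = - \frac{26916}{2 \left(- \frac{113}{42}\right) \frac{1}{51 - \frac{113}{42}}} - \frac{18252}{7309} = - \frac{26916}{2 \left(- \frac{113}{42}\right) \frac{1}{\frac{2029}{42}}} - \frac{18252}{7309} = - \frac{26916}{2 \left(- \frac{113}{42}\right) \frac{42}{2029}} - \frac{18252}{7309} = - \frac{26916}{- \frac{226}{2029}} - \frac{18252}{7309} = \left(-26916\right) \left(- \frac{2029}{226}\right) - \frac{18252}{7309} = \frac{27306282}{113} - \frac{18252}{7309} = \frac{199579552662}{825917}$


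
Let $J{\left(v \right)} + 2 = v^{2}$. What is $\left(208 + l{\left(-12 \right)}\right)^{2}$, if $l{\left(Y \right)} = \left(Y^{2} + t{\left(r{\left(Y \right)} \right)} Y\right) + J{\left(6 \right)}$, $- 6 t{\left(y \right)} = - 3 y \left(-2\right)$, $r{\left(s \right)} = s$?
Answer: $58564$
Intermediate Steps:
$J{\left(v \right)} = -2 + v^{2}$
$t{\left(y \right)} = - y$ ($t{\left(y \right)} = - \frac{- 3 y \left(-2\right)}{6} = - \frac{6 y}{6} = - y$)
$l{\left(Y \right)} = 34$ ($l{\left(Y \right)} = \left(Y^{2} + - Y Y\right) - \left(2 - 6^{2}\right) = \left(Y^{2} - Y^{2}\right) + \left(-2 + 36\right) = 0 + 34 = 34$)
$\left(208 + l{\left(-12 \right)}\right)^{2} = \left(208 + 34\right)^{2} = 242^{2} = 58564$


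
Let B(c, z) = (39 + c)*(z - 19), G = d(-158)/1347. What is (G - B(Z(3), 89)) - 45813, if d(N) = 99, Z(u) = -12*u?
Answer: -20664294/449 ≈ -46023.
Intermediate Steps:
G = 33/449 (G = 99/1347 = 99*(1/1347) = 33/449 ≈ 0.073497)
B(c, z) = (-19 + z)*(39 + c) (B(c, z) = (39 + c)*(-19 + z) = (-19 + z)*(39 + c))
(G - B(Z(3), 89)) - 45813 = (33/449 - (-741 - (-228)*3 + 39*89 - 12*3*89)) - 45813 = (33/449 - (-741 - 19*(-36) + 3471 - 36*89)) - 45813 = (33/449 - (-741 + 684 + 3471 - 3204)) - 45813 = (33/449 - 1*210) - 45813 = (33/449 - 210) - 45813 = -94257/449 - 45813 = -20664294/449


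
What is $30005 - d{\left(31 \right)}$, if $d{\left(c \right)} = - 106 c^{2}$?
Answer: $131871$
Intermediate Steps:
$30005 - d{\left(31 \right)} = 30005 - - 106 \cdot 31^{2} = 30005 - \left(-106\right) 961 = 30005 - -101866 = 30005 + 101866 = 131871$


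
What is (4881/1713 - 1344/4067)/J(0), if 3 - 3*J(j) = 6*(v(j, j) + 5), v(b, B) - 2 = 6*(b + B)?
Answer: -835655/4312763 ≈ -0.19376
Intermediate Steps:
v(b, B) = 2 + 6*B + 6*b (v(b, B) = 2 + 6*(b + B) = 2 + 6*(B + b) = 2 + (6*B + 6*b) = 2 + 6*B + 6*b)
J(j) = -13 - 24*j (J(j) = 1 - 2*((2 + 6*j + 6*j) + 5) = 1 - 2*((2 + 12*j) + 5) = 1 - 2*(7 + 12*j) = 1 - (42 + 72*j)/3 = 1 + (-14 - 24*j) = -13 - 24*j)
(4881/1713 - 1344/4067)/J(0) = (4881/1713 - 1344/4067)/(-13 - 24*0) = (4881*(1/1713) - 1344*1/4067)/(-13 + 0) = (1627/571 - 192/581)/(-13) = (835655/331751)*(-1/13) = -835655/4312763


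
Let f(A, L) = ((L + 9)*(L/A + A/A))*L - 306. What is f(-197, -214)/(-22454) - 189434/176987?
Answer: -2009228458174/391445510653 ≈ -5.1328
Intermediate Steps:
f(A, L) = -306 + L*(1 + L/A)*(9 + L) (f(A, L) = ((9 + L)*(L/A + 1))*L - 306 = ((9 + L)*(1 + L/A))*L - 306 = ((1 + L/A)*(9 + L))*L - 306 = L*(1 + L/A)*(9 + L) - 306 = -306 + L*(1 + L/A)*(9 + L))
f(-197, -214)/(-22454) - 189434/176987 = (((-214)³ + 9*(-214)² - 197*(-306 + (-214)² + 9*(-214)))/(-197))/(-22454) - 189434/176987 = -(-9800344 + 9*45796 - 197*(-306 + 45796 - 1926))/197*(-1/22454) - 189434*1/176987 = -(-9800344 + 412164 - 197*43564)/197*(-1/22454) - 189434/176987 = -(-9800344 + 412164 - 8582108)/197*(-1/22454) - 189434/176987 = -1/197*(-17970288)*(-1/22454) - 189434/176987 = (17970288/197)*(-1/22454) - 189434/176987 = -8985144/2211719 - 189434/176987 = -2009228458174/391445510653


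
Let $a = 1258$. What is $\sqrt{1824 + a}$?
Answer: $\sqrt{3082} \approx 55.516$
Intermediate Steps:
$\sqrt{1824 + a} = \sqrt{1824 + 1258} = \sqrt{3082}$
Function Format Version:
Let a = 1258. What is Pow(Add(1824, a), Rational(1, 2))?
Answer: Pow(3082, Rational(1, 2)) ≈ 55.516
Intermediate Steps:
Pow(Add(1824, a), Rational(1, 2)) = Pow(Add(1824, 1258), Rational(1, 2)) = Pow(3082, Rational(1, 2))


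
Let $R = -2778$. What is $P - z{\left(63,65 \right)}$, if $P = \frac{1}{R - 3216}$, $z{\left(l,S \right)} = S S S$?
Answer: $- \frac{1646102251}{5994} \approx -2.7463 \cdot 10^{5}$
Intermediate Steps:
$z{\left(l,S \right)} = S^{3}$ ($z{\left(l,S \right)} = S^{2} S = S^{3}$)
$P = - \frac{1}{5994}$ ($P = \frac{1}{-2778 - 3216} = \frac{1}{-5994} = - \frac{1}{5994} \approx -0.00016683$)
$P - z{\left(63,65 \right)} = - \frac{1}{5994} - 65^{3} = - \frac{1}{5994} - 274625 = - \frac{1646102251}{5994}$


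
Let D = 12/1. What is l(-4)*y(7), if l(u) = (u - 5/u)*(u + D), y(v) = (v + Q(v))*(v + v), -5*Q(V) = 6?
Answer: -8932/5 ≈ -1786.4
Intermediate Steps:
Q(V) = -6/5 (Q(V) = -⅕*6 = -6/5)
y(v) = 2*v*(-6/5 + v) (y(v) = (v - 6/5)*(v + v) = (-6/5 + v)*(2*v) = 2*v*(-6/5 + v))
D = 12 (D = 12*1 = 12)
l(u) = (12 + u)*(u - 5/u) (l(u) = (u - 5/u)*(u + 12) = (u - 5/u)*(12 + u) = (12 + u)*(u - 5/u))
l(-4)*y(7) = (-5 + (-4)² - 60/(-4) + 12*(-4))*((⅖)*7*(-6 + 5*7)) = (-5 + 16 - 60*(-¼) - 48)*((⅖)*7*(-6 + 35)) = (-5 + 16 + 15 - 48)*((⅖)*7*29) = -22*406/5 = -8932/5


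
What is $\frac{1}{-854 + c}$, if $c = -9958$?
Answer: $- \frac{1}{10812} \approx -9.249 \cdot 10^{-5}$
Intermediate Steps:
$\frac{1}{-854 + c} = \frac{1}{-854 - 9958} = \frac{1}{-10812} = - \frac{1}{10812}$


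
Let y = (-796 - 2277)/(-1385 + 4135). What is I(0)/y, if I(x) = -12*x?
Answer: 0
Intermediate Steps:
y = -3073/2750 ≈ -1.1175
I(0)/y = (-12*0)/(-3073/2750) = 0*(-2750/3073) = 0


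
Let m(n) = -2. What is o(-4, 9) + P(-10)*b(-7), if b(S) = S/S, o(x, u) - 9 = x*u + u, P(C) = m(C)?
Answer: -20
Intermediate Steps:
P(C) = -2
o(x, u) = 9 + u + u*x (o(x, u) = 9 + (x*u + u) = 9 + (u*x + u) = 9 + (u + u*x) = 9 + u + u*x)
b(S) = 1
o(-4, 9) + P(-10)*b(-7) = (9 + 9 + 9*(-4)) - 2*1 = (9 + 9 - 36) - 2 = -18 - 2 = -20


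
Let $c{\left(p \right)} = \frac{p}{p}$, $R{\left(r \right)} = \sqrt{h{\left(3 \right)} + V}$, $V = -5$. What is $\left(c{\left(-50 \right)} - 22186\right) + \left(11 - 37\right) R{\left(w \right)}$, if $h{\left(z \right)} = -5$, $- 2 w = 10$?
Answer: $-22185 - 26 i \sqrt{10} \approx -22185.0 - 82.219 i$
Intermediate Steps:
$w = -5$ ($w = \left(- \frac{1}{2}\right) 10 = -5$)
$R{\left(r \right)} = i \sqrt{10}$ ($R{\left(r \right)} = \sqrt{-5 - 5} = \sqrt{-10} = i \sqrt{10}$)
$c{\left(p \right)} = 1$
$\left(c{\left(-50 \right)} - 22186\right) + \left(11 - 37\right) R{\left(w \right)} = \left(1 - 22186\right) + \left(11 - 37\right) i \sqrt{10} = -22185 - 26 i \sqrt{10}$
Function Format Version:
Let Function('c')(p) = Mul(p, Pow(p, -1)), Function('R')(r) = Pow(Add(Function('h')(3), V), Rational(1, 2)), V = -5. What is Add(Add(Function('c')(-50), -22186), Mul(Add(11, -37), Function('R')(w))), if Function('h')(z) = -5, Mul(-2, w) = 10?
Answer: Add(-22185, Mul(-26, I, Pow(10, Rational(1, 2)))) ≈ Add(-22185., Mul(-82.219, I))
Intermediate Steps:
w = -5 (w = Mul(Rational(-1, 2), 10) = -5)
Function('R')(r) = Mul(I, Pow(10, Rational(1, 2))) (Function('R')(r) = Pow(Add(-5, -5), Rational(1, 2)) = Pow(-10, Rational(1, 2)) = Mul(I, Pow(10, Rational(1, 2))))
Function('c')(p) = 1
Add(Add(Function('c')(-50), -22186), Mul(Add(11, -37), Function('R')(w))) = Add(Add(1, -22186), Mul(Add(11, -37), Mul(I, Pow(10, Rational(1, 2))))) = Add(-22185, Mul(-26, Mul(I, Pow(10, Rational(1, 2))))) = Add(-22185, Mul(-26, I, Pow(10, Rational(1, 2))))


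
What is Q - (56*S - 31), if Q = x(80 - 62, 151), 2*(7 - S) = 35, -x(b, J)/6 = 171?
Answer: -407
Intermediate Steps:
x(b, J) = -1026 (x(b, J) = -6*171 = -1026)
S = -21/2 (S = 7 - ½*35 = 7 - 35/2 = -21/2 ≈ -10.500)
Q = -1026
Q - (56*S - 31) = -1026 - (56*(-21/2) - 31) = -1026 - (-588 - 31) = -1026 - 1*(-619) = -1026 + 619 = -407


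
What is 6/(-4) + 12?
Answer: 21/2 ≈ 10.500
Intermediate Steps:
6/(-4) + 12 = -¼*6 + 12 = -3/2 + 12 = 21/2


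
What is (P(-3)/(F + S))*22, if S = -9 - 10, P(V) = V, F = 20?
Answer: -66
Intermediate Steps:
S = -19
(P(-3)/(F + S))*22 = (-3/(20 - 19))*22 = (-3/1)*22 = (1*(-3))*22 = -3*22 = -66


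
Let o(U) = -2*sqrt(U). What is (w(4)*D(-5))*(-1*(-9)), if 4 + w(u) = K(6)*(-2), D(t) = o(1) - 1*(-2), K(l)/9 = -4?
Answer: 0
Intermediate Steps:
K(l) = -36 (K(l) = 9*(-4) = -36)
D(t) = 0 (D(t) = -2*sqrt(1) - 1*(-2) = -2*1 + 2 = -2 + 2 = 0)
w(u) = 68 (w(u) = -4 - 36*(-2) = -4 + 72 = 68)
(w(4)*D(-5))*(-1*(-9)) = (68*0)*(-1*(-9)) = 0*9 = 0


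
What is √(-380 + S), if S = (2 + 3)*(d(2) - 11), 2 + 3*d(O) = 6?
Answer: I*√3855/3 ≈ 20.696*I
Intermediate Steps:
d(O) = 4/3 (d(O) = -⅔ + (⅓)*6 = -⅔ + 2 = 4/3)
S = -145/3 (S = (2 + 3)*(4/3 - 11) = 5*(-29/3) = -145/3 ≈ -48.333)
√(-380 + S) = √(-380 - 145/3) = √(-1285/3) = I*√3855/3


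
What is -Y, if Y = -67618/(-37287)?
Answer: -67618/37287 ≈ -1.8134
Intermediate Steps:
Y = 67618/37287 (Y = -67618*(-1/37287) = 67618/37287 ≈ 1.8134)
-Y = -1*67618/37287 = -67618/37287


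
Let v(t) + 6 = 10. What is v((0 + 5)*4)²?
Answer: 16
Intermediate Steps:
v(t) = 4 (v(t) = -6 + 10 = 4)
v((0 + 5)*4)² = 4² = 16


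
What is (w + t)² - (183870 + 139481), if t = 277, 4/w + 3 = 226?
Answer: -12263771254/49729 ≈ -2.4661e+5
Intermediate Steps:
w = 4/223 (w = 4/(-3 + 226) = 4/223 ≈ 0.017937)
(w + t)² - (183870 + 139481) = (4/223 + 277)² - (183870 + 139481) = (61775/223)² - 1*323351 = 3816150625/49729 - 323351 = -12263771254/49729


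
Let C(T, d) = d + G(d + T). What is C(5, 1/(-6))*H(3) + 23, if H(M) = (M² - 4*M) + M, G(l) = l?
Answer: 23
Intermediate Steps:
H(M) = M² - 3*M
C(T, d) = T + 2*d (C(T, d) = d + (d + T) = d + (T + d) = T + 2*d)
C(5, 1/(-6))*H(3) + 23 = (5 + 2/(-6))*(3*(-3 + 3)) + 23 = (5 + 2*(-⅙))*(3*0) + 23 = (5 - ⅓)*0 + 23 = (14/3)*0 + 23 = 0 + 23 = 23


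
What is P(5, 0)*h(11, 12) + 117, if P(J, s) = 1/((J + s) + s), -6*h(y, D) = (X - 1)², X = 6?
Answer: 697/6 ≈ 116.17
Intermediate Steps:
h(y, D) = -25/6 (h(y, D) = -(6 - 1)²/6 = -⅙*5² = -⅙*25 = -25/6)
P(J, s) = 1/(J + 2*s)
P(5, 0)*h(11, 12) + 117 = -25/6/(5 + 2*0) + 117 = -25/6/(5 + 0) + 117 = -25/6/5 + 117 = (⅕)*(-25/6) + 117 = -⅚ + 117 = 697/6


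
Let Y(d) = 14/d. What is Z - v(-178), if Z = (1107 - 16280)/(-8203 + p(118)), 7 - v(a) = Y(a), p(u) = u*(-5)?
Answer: -4189193/782577 ≈ -5.3531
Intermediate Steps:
p(u) = -5*u
v(a) = 7 - 14/a
Z = 15173/8793 (Z = (1107 - 16280)/(-8203 - 5*118) = -15173/(-8203 - 590) = -15173/(-8793) = -15173*(-1/8793) = 15173/8793 ≈ 1.7256)
Z - v(-178) = 15173/8793 - (7 - 14/(-178)) = 15173/8793 - (7 - 14*(-1/178)) = 15173/8793 - (7 + 7/89) = 15173/8793 - 1*630/89 = 15173/8793 - 630/89 = -4189193/782577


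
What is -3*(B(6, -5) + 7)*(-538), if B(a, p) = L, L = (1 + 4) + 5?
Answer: 27438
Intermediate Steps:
L = 10 (L = 5 + 5 = 10)
B(a, p) = 10
-3*(B(6, -5) + 7)*(-538) = -3*(10 + 7)*(-538) = -3*17*(-538) = -51*(-538) = 27438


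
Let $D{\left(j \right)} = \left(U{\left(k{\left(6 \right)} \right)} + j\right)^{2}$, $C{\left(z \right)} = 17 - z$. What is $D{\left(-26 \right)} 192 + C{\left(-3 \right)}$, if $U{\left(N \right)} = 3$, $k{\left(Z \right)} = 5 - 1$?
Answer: $101588$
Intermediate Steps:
$k{\left(Z \right)} = 4$
$D{\left(j \right)} = \left(3 + j\right)^{2}$
$D{\left(-26 \right)} 192 + C{\left(-3 \right)} = \left(3 - 26\right)^{2} \cdot 192 + \left(17 - -3\right) = \left(-23\right)^{2} \cdot 192 + \left(17 + 3\right) = 529 \cdot 192 + 20 = 101568 + 20 = 101588$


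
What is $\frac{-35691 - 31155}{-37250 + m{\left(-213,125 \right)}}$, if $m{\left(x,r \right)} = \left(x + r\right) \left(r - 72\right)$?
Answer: $\frac{33423}{20957} \approx 1.5948$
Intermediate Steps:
$m{\left(x,r \right)} = \left(-72 + r\right) \left(r + x\right)$ ($m{\left(x,r \right)} = \left(r + x\right) \left(-72 + r\right) = \left(-72 + r\right) \left(r + x\right)$)
$\frac{-35691 - 31155}{-37250 + m{\left(-213,125 \right)}} = \frac{-35691 - 31155}{-37250 + \left(125^{2} - 9000 - -15336 + 125 \left(-213\right)\right)} = - \frac{66846}{-37250 + \left(15625 - 9000 + 15336 - 26625\right)} = - \frac{66846}{-37250 - 4664} = - \frac{66846}{-41914} = \left(-66846\right) \left(- \frac{1}{41914}\right) = \frac{33423}{20957}$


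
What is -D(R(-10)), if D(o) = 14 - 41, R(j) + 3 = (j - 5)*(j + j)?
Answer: 27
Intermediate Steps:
R(j) = -3 + 2*j*(-5 + j) (R(j) = -3 + (j - 5)*(j + j) = -3 + (-5 + j)*(2*j) = -3 + 2*j*(-5 + j))
D(o) = -27
-D(R(-10)) = -1*(-27) = 27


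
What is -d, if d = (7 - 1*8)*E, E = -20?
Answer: -20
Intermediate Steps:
d = 20 (d = (7 - 1*8)*(-20) = (7 - 8)*(-20) = -1*(-20) = 20)
-d = -1*20 = -20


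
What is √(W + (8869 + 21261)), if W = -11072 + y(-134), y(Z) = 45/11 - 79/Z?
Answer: √41417028334/1474 ≈ 138.07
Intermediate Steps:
y(Z) = 45/11 - 79/Z (y(Z) = 45*(1/11) - 79/Z = 45/11 - 79/Z)
W = -16313229/1474 (W = -11072 + (45/11 - 79/(-134)) = -11072 + (45/11 - 79*(-1/134)) = -11072 + (45/11 + 79/134) = -11072 + 6899/1474 = -16313229/1474 ≈ -11067.)
√(W + (8869 + 21261)) = √(-16313229/1474 + (8869 + 21261)) = √(-16313229/1474 + 30130) = √(28098391/1474) = √41417028334/1474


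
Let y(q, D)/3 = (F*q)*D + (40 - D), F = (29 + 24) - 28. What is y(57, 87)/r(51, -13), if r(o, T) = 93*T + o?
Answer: -61964/193 ≈ -321.06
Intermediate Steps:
r(o, T) = o + 93*T
F = 25 (F = 53 - 28 = 25)
y(q, D) = 120 - 3*D + 75*D*q (y(q, D) = 3*((25*q)*D + (40 - D)) = 3*(25*D*q + (40 - D)) = 3*(40 - D + 25*D*q) = 120 - 3*D + 75*D*q)
y(57, 87)/r(51, -13) = (120 - 3*87 + 75*87*57)/(51 + 93*(-13)) = (120 - 261 + 371925)/(51 - 1209) = 371784/(-1158) = 371784*(-1/1158) = -61964/193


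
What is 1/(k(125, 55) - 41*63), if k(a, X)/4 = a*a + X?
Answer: 1/60137 ≈ 1.6629e-5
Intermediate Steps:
k(a, X) = 4*X + 4*a² (k(a, X) = 4*(a*a + X) = 4*(a² + X) = 4*(X + a²) = 4*X + 4*a²)
1/(k(125, 55) - 41*63) = 1/((4*55 + 4*125²) - 41*63) = 1/((220 + 4*15625) - 2583) = 1/((220 + 62500) - 2583) = 1/(62720 - 2583) = 1/60137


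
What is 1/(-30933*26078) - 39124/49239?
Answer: -1168895830045/1471098601518 ≈ -0.79457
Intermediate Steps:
1/(-30933*26078) - 39124/49239 = -1/30933*1/26078 - 39124*1/49239 = -1/806670774 - 39124/49239 = -1168895830045/1471098601518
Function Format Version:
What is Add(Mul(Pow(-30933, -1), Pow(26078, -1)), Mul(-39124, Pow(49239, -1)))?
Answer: Rational(-1168895830045, 1471098601518) ≈ -0.79457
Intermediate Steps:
Add(Mul(Pow(-30933, -1), Pow(26078, -1)), Mul(-39124, Pow(49239, -1))) = Add(Mul(Rational(-1, 30933), Rational(1, 26078)), Mul(-39124, Rational(1, 49239))) = Add(Rational(-1, 806670774), Rational(-39124, 49239)) = Rational(-1168895830045, 1471098601518)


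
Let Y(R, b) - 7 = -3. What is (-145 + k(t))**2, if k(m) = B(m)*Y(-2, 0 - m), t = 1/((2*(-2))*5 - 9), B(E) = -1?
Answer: 22201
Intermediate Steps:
t = -1/29 (t = 1/(-4*5 - 9) = 1/(-20 - 9) = 1/(-29) = -1/29 ≈ -0.034483)
Y(R, b) = 4 (Y(R, b) = 7 - 3 = 4)
k(m) = -4 (k(m) = -1*4 = -4)
(-145 + k(t))**2 = (-145 - 4)**2 = (-149)**2 = 22201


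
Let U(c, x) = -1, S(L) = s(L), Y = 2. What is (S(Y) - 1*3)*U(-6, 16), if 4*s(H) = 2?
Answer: 5/2 ≈ 2.5000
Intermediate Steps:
s(H) = ½ (s(H) = (¼)*2 = ½)
S(L) = ½
(S(Y) - 1*3)*U(-6, 16) = (½ - 1*3)*(-1) = (½ - 3)*(-1) = -5/2*(-1) = 5/2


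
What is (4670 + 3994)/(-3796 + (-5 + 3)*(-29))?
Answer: -1444/623 ≈ -2.3178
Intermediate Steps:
(4670 + 3994)/(-3796 + (-5 + 3)*(-29)) = 8664/(-3796 - 2*(-29)) = 8664/(-3796 + 58) = 8664/(-3738) = 8664*(-1/3738) = -1444/623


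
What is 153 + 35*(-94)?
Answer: -3137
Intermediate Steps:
153 + 35*(-94) = 153 - 3290 = -3137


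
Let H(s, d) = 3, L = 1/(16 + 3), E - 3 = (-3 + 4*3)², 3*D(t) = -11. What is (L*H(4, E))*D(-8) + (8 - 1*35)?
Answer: -524/19 ≈ -27.579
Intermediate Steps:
D(t) = -11/3 (D(t) = (⅓)*(-11) = -11/3)
E = 84 (E = 3 + (-3 + 4*3)² = 3 + (-3 + 12)² = 3 + 9² = 3 + 81 = 84)
L = 1/19 ≈ 0.052632
(L*H(4, E))*D(-8) + (8 - 1*35) = ((1/19)*3)*(-11/3) + (8 - 1*35) = (3/19)*(-11/3) + (8 - 35) = -11/19 - 27 = -524/19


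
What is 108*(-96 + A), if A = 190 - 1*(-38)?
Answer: 14256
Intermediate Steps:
A = 228 (A = 190 + 38 = 228)
108*(-96 + A) = 108*(-96 + 228) = 108*132 = 14256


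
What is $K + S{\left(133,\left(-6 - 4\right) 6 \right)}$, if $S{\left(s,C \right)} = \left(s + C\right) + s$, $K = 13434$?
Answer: $13640$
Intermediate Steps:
$S{\left(s,C \right)} = C + 2 s$ ($S{\left(s,C \right)} = \left(C + s\right) + s = C + 2 s$)
$K + S{\left(133,\left(-6 - 4\right) 6 \right)} = 13434 + \left(\left(-6 - 4\right) 6 + 2 \cdot 133\right) = 13434 + \left(\left(-10\right) 6 + 266\right) = 13434 + \left(-60 + 266\right) = 13434 + 206 = 13640$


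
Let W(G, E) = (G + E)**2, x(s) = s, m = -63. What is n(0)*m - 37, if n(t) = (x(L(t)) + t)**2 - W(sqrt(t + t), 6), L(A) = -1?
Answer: 2168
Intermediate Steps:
W(G, E) = (E + G)**2
n(t) = (-1 + t)**2 - (6 + sqrt(2)*sqrt(t))**2 (n(t) = (-1 + t)**2 - (6 + sqrt(t + t))**2 = (-1 + t)**2 - (6 + sqrt(2*t))**2 = (-1 + t)**2 - (6 + sqrt(2)*sqrt(t))**2)
n(0)*m - 37 = ((-1 + 0)**2 - (6 + sqrt(2)*sqrt(0))**2)*(-63) - 37 = ((-1)**2 - (6 + sqrt(2)*0)**2)*(-63) - 37 = (1 - (6 + 0)**2)*(-63) - 37 = (1 - 1*6**2)*(-63) - 37 = (1 - 1*36)*(-63) - 37 = (1 - 36)*(-63) - 37 = -35*(-63) - 37 = 2205 - 37 = 2168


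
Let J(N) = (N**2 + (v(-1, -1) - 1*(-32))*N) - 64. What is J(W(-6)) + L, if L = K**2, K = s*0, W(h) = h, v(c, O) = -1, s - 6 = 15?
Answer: -214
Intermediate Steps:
s = 21 (s = 6 + 15 = 21)
K = 0 (K = 21*0 = 0)
J(N) = -64 + N**2 + 31*N (J(N) = (N**2 + (-1 - 1*(-32))*N) - 64 = (N**2 + (-1 + 32)*N) - 64 = (N**2 + 31*N) - 64 = -64 + N**2 + 31*N)
L = 0 (L = 0**2 = 0)
J(W(-6)) + L = (-64 + (-6)**2 + 31*(-6)) + 0 = (-64 + 36 - 186) + 0 = -214 + 0 = -214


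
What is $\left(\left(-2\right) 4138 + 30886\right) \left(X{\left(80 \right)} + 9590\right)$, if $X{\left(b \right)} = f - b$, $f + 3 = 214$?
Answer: $219791810$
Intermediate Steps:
$f = 211$ ($f = -3 + 214 = 211$)
$X{\left(b \right)} = 211 - b$
$\left(\left(-2\right) 4138 + 30886\right) \left(X{\left(80 \right)} + 9590\right) = \left(\left(-2\right) 4138 + 30886\right) \left(\left(211 - 80\right) + 9590\right) = \left(-8276 + 30886\right) \left(\left(211 - 80\right) + 9590\right) = 22610 \left(131 + 9590\right) = 22610 \cdot 9721 = 219791810$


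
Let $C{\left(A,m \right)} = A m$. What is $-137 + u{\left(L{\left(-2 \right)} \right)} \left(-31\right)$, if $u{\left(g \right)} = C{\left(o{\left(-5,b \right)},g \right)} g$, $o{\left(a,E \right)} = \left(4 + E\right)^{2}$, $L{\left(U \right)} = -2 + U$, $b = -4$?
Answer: $-137$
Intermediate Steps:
$u{\left(g \right)} = 0$ ($u{\left(g \right)} = \left(4 - 4\right)^{2} g g = 0^{2} g g = 0 g g = 0 g = 0$)
$-137 + u{\left(L{\left(-2 \right)} \right)} \left(-31\right) = -137 + 0 \left(-31\right) = -137 + 0 = -137$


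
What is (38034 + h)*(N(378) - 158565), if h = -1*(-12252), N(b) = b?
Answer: -7954591482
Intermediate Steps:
h = 12252
(38034 + h)*(N(378) - 158565) = (38034 + 12252)*(378 - 158565) = 50286*(-158187) = -7954591482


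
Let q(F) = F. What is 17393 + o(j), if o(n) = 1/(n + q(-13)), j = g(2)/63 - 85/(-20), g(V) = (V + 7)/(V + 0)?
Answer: 4226471/243 ≈ 17393.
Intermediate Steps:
g(V) = (7 + V)/V
j = 121/28 (j = ((7 + 2)/2)/63 - 85/(-20) = ((½)*9)*(1/63) - 85*(-1/20) = (9/2)*(1/63) + 17/4 = 1/14 + 17/4 = 121/28 ≈ 4.3214)
o(n) = 1/(-13 + n) (o(n) = 1/(n - 13) = 1/(-13 + n))
17393 + o(j) = 17393 + 1/(-13 + 121/28) = 17393 + 1/(-243/28) = 17393 - 28/243 = 4226471/243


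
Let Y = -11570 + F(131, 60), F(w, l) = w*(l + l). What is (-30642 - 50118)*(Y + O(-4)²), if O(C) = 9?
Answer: -341695560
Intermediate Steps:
F(w, l) = 2*l*w (F(w, l) = w*(2*l) = 2*l*w)
Y = 4150 (Y = -11570 + 2*60*131 = -11570 + 15720 = 4150)
(-30642 - 50118)*(Y + O(-4)²) = (-30642 - 50118)*(4150 + 9²) = -80760*(4150 + 81) = -80760*4231 = -341695560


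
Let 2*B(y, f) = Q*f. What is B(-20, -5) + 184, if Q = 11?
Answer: 313/2 ≈ 156.50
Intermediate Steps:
B(y, f) = 11*f/2 (B(y, f) = (11*f)/2 = 11*f/2)
B(-20, -5) + 184 = (11/2)*(-5) + 184 = -55/2 + 184 = 313/2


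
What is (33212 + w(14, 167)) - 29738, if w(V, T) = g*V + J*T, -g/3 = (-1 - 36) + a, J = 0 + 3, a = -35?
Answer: 6999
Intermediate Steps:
J = 3
g = 216 (g = -3*((-1 - 36) - 35) = -3*(-37 - 35) = -3*(-72) = 216)
w(V, T) = 3*T + 216*V (w(V, T) = 216*V + 3*T = 3*T + 216*V)
(33212 + w(14, 167)) - 29738 = (33212 + (3*167 + 216*14)) - 29738 = (33212 + (501 + 3024)) - 29738 = (33212 + 3525) - 29738 = 36737 - 29738 = 6999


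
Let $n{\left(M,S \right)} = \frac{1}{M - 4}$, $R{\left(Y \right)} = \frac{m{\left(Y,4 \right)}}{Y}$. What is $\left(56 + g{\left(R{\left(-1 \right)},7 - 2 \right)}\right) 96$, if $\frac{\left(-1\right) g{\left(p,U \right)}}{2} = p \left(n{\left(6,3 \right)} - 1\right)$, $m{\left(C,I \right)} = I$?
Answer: $4992$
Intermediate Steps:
$R{\left(Y \right)} = \frac{4}{Y}$
$n{\left(M,S \right)} = \frac{1}{-4 + M}$
$g{\left(p,U \right)} = p$ ($g{\left(p,U \right)} = - 2 p \left(\frac{1}{-4 + 6} - 1\right) = - 2 p \left(\frac{1}{2} - 1\right) = - 2 p \left(- \frac{1}{2}\right) = - 2 \left(- \frac{p}{2}\right) = p$)
$\left(56 + g{\left(R{\left(-1 \right)},7 - 2 \right)}\right) 96 = \left(56 + \frac{4}{-1}\right) 96 = \left(56 + 4 \left(-1\right)\right) 96 = \left(56 - 4\right) 96 = 52 \cdot 96 = 4992$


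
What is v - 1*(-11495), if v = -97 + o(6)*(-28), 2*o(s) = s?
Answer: 11314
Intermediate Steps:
o(s) = s/2
v = -181 (v = -97 + ((½)*6)*(-28) = -97 + 3*(-28) = -97 - 84 = -181)
v - 1*(-11495) = -181 - 1*(-11495) = -181 + 11495 = 11314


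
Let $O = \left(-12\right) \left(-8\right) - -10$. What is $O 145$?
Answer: $15370$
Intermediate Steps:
$O = 106$ ($O = 96 + 10 = 106$)
$O 145 = 106 \cdot 145 = 15370$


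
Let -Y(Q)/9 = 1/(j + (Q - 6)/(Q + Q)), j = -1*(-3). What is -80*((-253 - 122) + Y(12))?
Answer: 392880/13 ≈ 30222.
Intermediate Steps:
j = 3
Y(Q) = -9/(3 + (-6 + Q)/(2*Q)) (Y(Q) = -9/(3 + (Q - 6)/(Q + Q)) = -9/(3 + (-6 + Q)/((2*Q))) = -9/(3 + (-6 + Q)*(1/(2*Q))) = -9/(3 + (-6 + Q)/(2*Q)))
-80*((-253 - 122) + Y(12)) = -80*((-253 - 122) - 18*12/(-6 + 7*12)) = -80*(-375 - 18*12/(-6 + 84)) = -80*(-375 - 18*12/78) = -80*(-375 - 18*12*1/78) = -80*(-375 - 36/13) = -80*(-4911/13) = 392880/13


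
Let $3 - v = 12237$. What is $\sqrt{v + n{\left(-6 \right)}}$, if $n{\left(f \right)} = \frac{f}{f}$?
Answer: $i \sqrt{12233} \approx 110.6 i$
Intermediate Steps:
$n{\left(f \right)} = 1$
$v = -12234$ ($v = 3 - 12237 = -12234$)
$\sqrt{v + n{\left(-6 \right)}} = \sqrt{-12234 + 1} = \sqrt{-12233} = i \sqrt{12233}$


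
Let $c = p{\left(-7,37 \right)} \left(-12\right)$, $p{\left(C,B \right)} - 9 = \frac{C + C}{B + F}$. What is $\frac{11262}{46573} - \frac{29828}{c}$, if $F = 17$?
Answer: $\frac{3128311581}{10991228} \approx 284.62$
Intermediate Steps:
$p{\left(C,B \right)} = 9 + \frac{2 C}{17 + B}$ ($p{\left(C,B \right)} = 9 + \frac{C + C}{B + 17} = 9 + \frac{2 C}{17 + B}$)
$c = - \frac{944}{9}$ ($c = \frac{153 + 2 \left(-7\right) + 9 \cdot 37}{17 + 37} \left(-12\right) = \frac{153 - 14 + 333}{54} \left(-12\right) = \frac{1}{54} \cdot 472 \left(-12\right) = \frac{236}{27} \left(-12\right) = - \frac{944}{9} \approx -104.89$)
$\frac{11262}{46573} - \frac{29828}{c} = \frac{11262}{46573} - \frac{29828}{- \frac{944}{9}} = 11262 \cdot \frac{1}{46573} - - \frac{67113}{236} = \frac{11262}{46573} + \frac{67113}{236} = \frac{3128311581}{10991228}$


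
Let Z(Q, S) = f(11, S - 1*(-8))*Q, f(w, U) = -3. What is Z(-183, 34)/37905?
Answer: 183/12635 ≈ 0.014484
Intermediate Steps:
Z(Q, S) = -3*Q
Z(-183, 34)/37905 = -3*(-183)/37905 = 549*(1/37905) = 183/12635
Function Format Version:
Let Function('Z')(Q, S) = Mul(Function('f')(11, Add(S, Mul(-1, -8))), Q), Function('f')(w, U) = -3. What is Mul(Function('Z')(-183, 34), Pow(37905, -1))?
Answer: Rational(183, 12635) ≈ 0.014484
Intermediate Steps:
Function('Z')(Q, S) = Mul(-3, Q)
Mul(Function('Z')(-183, 34), Pow(37905, -1)) = Mul(Mul(-3, -183), Pow(37905, -1)) = Mul(549, Rational(1, 37905)) = Rational(183, 12635)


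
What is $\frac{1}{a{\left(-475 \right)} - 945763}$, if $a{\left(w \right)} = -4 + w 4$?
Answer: $- \frac{1}{947667} \approx -1.0552 \cdot 10^{-6}$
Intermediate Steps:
$a{\left(w \right)} = -4 + 4 w$
$\frac{1}{a{\left(-475 \right)} - 945763} = \frac{1}{\left(-4 + 4 \left(-475\right)\right) - 945763} = \frac{1}{\left(-4 - 1900\right) - 945763} = \frac{1}{-1904 - 945763} = \frac{1}{-947667} = - \frac{1}{947667}$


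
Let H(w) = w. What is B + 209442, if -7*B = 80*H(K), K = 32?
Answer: 1463534/7 ≈ 2.0908e+5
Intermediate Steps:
B = -2560/7 (B = -80*32/7 = -⅐*2560 = -2560/7 ≈ -365.71)
B + 209442 = -2560/7 + 209442 = 1463534/7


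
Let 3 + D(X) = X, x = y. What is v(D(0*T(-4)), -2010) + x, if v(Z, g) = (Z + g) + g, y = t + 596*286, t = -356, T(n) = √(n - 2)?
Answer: 166077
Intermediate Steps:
T(n) = √(-2 + n)
y = 170100 (y = -356 + 596*286 = -356 + 170456 = 170100)
x = 170100
D(X) = -3 + X
v(Z, g) = Z + 2*g
v(D(0*T(-4)), -2010) + x = ((-3 + 0*√(-2 - 4)) + 2*(-2010)) + 170100 = ((-3 + 0*√(-6)) - 4020) + 170100 = ((-3 + 0*(I*√6)) - 4020) + 170100 = ((-3 + 0) - 4020) + 170100 = (-3 - 4020) + 170100 = -4023 + 170100 = 166077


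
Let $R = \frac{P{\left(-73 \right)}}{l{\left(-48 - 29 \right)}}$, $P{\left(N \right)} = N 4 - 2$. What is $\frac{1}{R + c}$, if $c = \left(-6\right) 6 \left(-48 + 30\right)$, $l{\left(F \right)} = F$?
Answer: $\frac{11}{7170} \approx 0.0015342$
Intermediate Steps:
$P{\left(N \right)} = -2 + 4 N$ ($P{\left(N \right)} = 4 N - 2 = -2 + 4 N$)
$c = 648$ ($c = \left(-36\right) \left(-18\right) = 648$)
$R = \frac{42}{11}$ ($R = \frac{-2 + 4 \left(-73\right)}{-48 - 29} = \frac{-2 - 292}{-48 - 29} = - \frac{294}{-77} = \left(-294\right) \left(- \frac{1}{77}\right) = \frac{42}{11} \approx 3.8182$)
$\frac{1}{R + c} = \frac{1}{\frac{42}{11} + 648} = \frac{1}{\frac{7170}{11}} = \frac{11}{7170}$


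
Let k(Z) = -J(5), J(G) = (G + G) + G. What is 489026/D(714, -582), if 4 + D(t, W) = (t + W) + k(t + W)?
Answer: 489026/113 ≈ 4327.7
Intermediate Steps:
J(G) = 3*G (J(G) = 2*G + G = 3*G)
k(Z) = -15 (k(Z) = -3*5 = -1*15 = -15)
D(t, W) = -19 + W + t (D(t, W) = -4 + ((t + W) - 15) = -4 + ((W + t) - 15) = -4 + (-15 + W + t) = -19 + W + t)
489026/D(714, -582) = 489026/(-19 - 582 + 714) = 489026/113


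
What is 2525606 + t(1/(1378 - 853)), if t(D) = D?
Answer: 1325943151/525 ≈ 2.5256e+6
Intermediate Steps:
2525606 + t(1/(1378 - 853)) = 2525606 + 1/(1378 - 853) = 2525606 + 1/525 = 1325943151/525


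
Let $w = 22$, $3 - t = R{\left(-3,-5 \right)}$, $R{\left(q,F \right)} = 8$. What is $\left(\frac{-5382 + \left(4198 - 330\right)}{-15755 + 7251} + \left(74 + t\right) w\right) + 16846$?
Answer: $\frac{78084485}{4252} \approx 18364.0$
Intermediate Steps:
$t = -5$ ($t = 3 - 8 = -5$)
$\left(\frac{-5382 + \left(4198 - 330\right)}{-15755 + 7251} + \left(74 + t\right) w\right) + 16846 = \left(\frac{-5382 + \left(4198 - 330\right)}{-15755 + 7251} + \left(74 - 5\right) 22\right) + 16846 = \left(\frac{-5382 + 3868}{-8504} + 69 \cdot 22\right) + 16846 = \left(\left(-1514\right) \left(- \frac{1}{8504}\right) + 1518\right) + 16846 = \left(\frac{757}{4252} + 1518\right) + 16846 = \frac{6455293}{4252} + 16846 = \frac{78084485}{4252}$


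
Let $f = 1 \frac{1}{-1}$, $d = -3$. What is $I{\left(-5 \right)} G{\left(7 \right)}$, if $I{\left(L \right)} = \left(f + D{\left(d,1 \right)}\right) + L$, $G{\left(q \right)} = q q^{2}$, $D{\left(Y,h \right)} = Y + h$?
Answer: $-2744$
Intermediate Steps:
$f = -1$ ($f = 1 \left(-1\right) = -1$)
$G{\left(q \right)} = q^{3}$
$I{\left(L \right)} = -3 + L$ ($I{\left(L \right)} = \left(-1 + \left(-3 + 1\right)\right) + L = \left(-1 - 2\right) + L = -3 + L$)
$I{\left(-5 \right)} G{\left(7 \right)} = \left(-3 - 5\right) 7^{3} = \left(-8\right) 343 = -2744$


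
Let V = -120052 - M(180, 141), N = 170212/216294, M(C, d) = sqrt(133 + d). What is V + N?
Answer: -12983178538/108147 - sqrt(274) ≈ -1.2007e+5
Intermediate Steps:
N = 85106/108147 (N = 170212*(1/216294) = 85106/108147 ≈ 0.78695)
V = -120052 - sqrt(274) (V = -120052 - sqrt(133 + 141) = -120052 - sqrt(274) ≈ -1.2007e+5)
V + N = (-120052 - sqrt(274)) + 85106/108147 = -12983178538/108147 - sqrt(274)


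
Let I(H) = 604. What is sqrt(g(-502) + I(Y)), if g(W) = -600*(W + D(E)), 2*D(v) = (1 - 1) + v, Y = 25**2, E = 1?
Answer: 8*sqrt(4711) ≈ 549.09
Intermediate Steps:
Y = 625
D(v) = v/2 (D(v) = ((1 - 1) + v)/2 = (0 + v)/2 = v/2)
g(W) = -300 - 600*W (g(W) = -600*(W + (1/2)*1) = -600*(W + 1/2) = -600*(1/2 + W) = -300 - 600*W)
sqrt(g(-502) + I(Y)) = sqrt((-300 - 600*(-502)) + 604) = sqrt((-300 + 301200) + 604) = sqrt(300900 + 604) = sqrt(301504) = 8*sqrt(4711)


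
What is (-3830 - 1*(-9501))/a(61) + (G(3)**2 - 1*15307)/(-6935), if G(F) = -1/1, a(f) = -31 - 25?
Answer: -38471249/388360 ≈ -99.061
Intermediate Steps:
a(f) = -56
G(F) = -1 (G(F) = -1*1 = -1)
(-3830 - 1*(-9501))/a(61) + (G(3)**2 - 1*15307)/(-6935) = (-3830 - 1*(-9501))/(-56) + ((-1)**2 - 1*15307)/(-6935) = (-3830 + 9501)*(-1/56) + (1 - 15307)*(-1/6935) = 5671*(-1/56) - 15306*(-1/6935) = -5671/56 + 15306/6935 = -38471249/388360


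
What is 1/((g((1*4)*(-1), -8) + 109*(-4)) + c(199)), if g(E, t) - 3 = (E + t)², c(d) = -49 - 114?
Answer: -1/452 ≈ -0.0022124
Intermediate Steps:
c(d) = -163
g(E, t) = 3 + (E + t)²
1/((g((1*4)*(-1), -8) + 109*(-4)) + c(199)) = 1/(((3 + ((1*4)*(-1) - 8)²) + 109*(-4)) - 163) = 1/(((3 + (4*(-1) - 8)²) - 436) - 163) = 1/(((3 + (-4 - 8)²) - 436) - 163) = 1/(((3 + (-12)²) - 436) - 163) = 1/(((3 + 144) - 436) - 163) = 1/((147 - 436) - 163) = 1/(-289 - 163) = 1/(-452) = -1/452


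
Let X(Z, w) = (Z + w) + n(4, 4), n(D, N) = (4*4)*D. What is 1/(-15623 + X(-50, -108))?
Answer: -1/15717 ≈ -6.3625e-5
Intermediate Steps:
n(D, N) = 16*D
X(Z, w) = 64 + Z + w (X(Z, w) = (Z + w) + 16*4 = (Z + w) + 64 = 64 + Z + w)
1/(-15623 + X(-50, -108)) = 1/(-15623 + (64 - 50 - 108)) = 1/(-15623 - 94) = 1/(-15717) = -1/15717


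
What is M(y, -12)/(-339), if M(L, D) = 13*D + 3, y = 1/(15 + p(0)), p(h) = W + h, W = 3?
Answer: 51/113 ≈ 0.45133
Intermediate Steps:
p(h) = 3 + h
y = 1/18 (y = 1/(15 + (3 + 0)) = 1/(15 + 3) = 1/18 ≈ 0.055556)
M(L, D) = 3 + 13*D
M(y, -12)/(-339) = (3 + 13*(-12))/(-339) = (3 - 156)*(-1/339) = -153*(-1/339) = 51/113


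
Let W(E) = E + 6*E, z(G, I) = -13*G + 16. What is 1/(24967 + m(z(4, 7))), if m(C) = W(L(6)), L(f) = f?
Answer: 1/25009 ≈ 3.9986e-5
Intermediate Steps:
z(G, I) = 16 - 13*G
W(E) = 7*E
m(C) = 42 (m(C) = 7*6 = 42)
1/(24967 + m(z(4, 7))) = 1/(24967 + 42) = 1/25009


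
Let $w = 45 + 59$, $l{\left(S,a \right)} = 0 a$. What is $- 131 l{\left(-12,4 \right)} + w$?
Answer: $104$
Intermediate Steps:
$l{\left(S,a \right)} = 0$
$w = 104$
$- 131 l{\left(-12,4 \right)} + w = \left(-131\right) 0 + 104 = 0 + 104 = 104$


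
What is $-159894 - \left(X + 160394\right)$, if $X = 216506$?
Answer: $-536794$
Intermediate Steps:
$-159894 - \left(X + 160394\right) = -159894 - \left(216506 + 160394\right) = -159894 - 376900 = -536794$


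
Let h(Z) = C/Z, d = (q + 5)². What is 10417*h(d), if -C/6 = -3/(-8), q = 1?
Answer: -10417/16 ≈ -651.06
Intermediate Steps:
C = -9/4 (C = -(-18)/(-8) = -(-18)*(-1)/8 = -6*3/8 = -9/4 ≈ -2.2500)
d = 36 (d = (1 + 5)² = 6² = 36)
h(Z) = -9/(4*Z)
10417*h(d) = 10417*(-9/4/36) = 10417*(-9/4*1/36) = 10417*(-1/16) = -10417/16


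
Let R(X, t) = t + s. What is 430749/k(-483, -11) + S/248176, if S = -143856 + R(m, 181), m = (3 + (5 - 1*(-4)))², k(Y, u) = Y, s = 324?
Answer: -35656934119/39956336 ≈ -892.40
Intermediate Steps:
m = 144 (m = (3 + (5 + 4))² = (3 + 9)² = 12² = 144)
R(X, t) = 324 + t (R(X, t) = t + 324 = 324 + t)
S = -143351 (S = -143856 + (324 + 181) = -143856 + 505 = -143351)
430749/k(-483, -11) + S/248176 = 430749/(-483) - 143351/248176 = 430749*(-1/483) - 143351*1/248176 = -143583/161 - 143351/248176 = -35656934119/39956336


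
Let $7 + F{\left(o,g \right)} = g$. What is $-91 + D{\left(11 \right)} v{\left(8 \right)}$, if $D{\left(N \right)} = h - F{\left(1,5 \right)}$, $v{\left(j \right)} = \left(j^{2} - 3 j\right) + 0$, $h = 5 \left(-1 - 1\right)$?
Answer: $-411$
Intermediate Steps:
$F{\left(o,g \right)} = -7 + g$
$h = -10$ ($h = 5 \left(-2\right) = -10$)
$v{\left(j \right)} = j^{2} - 3 j$
$D{\left(N \right)} = -8$ ($D{\left(N \right)} = -10 - \left(-7 + 5\right) = -10 - -2 = -10 + 2 = -8$)
$-91 + D{\left(11 \right)} v{\left(8 \right)} = -91 - 8 \cdot 8 \left(-3 + 8\right) = -91 - 8 \cdot 8 \cdot 5 = -91 - 320 = -411$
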